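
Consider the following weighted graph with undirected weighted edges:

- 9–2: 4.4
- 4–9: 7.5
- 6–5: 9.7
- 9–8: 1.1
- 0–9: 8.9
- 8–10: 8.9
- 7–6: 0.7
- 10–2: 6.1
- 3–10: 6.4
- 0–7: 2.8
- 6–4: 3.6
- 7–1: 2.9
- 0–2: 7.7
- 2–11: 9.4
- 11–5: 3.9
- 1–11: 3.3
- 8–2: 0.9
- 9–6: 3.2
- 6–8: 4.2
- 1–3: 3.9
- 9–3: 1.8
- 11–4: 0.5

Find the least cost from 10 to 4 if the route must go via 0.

20.9

Best 10 to 0: 10–2–0 costing 13.8
Shortest 0→4: 0–7–6–4 = 7.1
Total via 0: 13.8 + 7.1 = 20.9.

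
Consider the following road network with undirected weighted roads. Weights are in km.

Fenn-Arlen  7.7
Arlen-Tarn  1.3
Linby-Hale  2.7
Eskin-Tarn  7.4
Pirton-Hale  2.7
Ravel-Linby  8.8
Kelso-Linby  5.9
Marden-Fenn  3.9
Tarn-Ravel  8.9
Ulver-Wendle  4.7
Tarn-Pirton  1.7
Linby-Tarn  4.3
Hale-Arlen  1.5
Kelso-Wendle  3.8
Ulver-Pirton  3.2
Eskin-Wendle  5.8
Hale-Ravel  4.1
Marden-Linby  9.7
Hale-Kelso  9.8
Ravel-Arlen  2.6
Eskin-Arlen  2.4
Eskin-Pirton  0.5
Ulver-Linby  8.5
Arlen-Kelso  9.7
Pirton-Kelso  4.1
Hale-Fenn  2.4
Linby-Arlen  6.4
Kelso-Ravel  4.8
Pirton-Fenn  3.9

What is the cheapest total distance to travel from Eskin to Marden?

Enumerating some paths:
Eskin–Pirton–Fenn–Marden: 0.5+3.9+3.9 = 8.3
Eskin–Pirton–Hale–Fenn–Marden: 0.5+2.7+2.4+3.9 = 9.5
The minimum is 8.3 km via Eskin–Pirton–Fenn–Marden.

8.3 km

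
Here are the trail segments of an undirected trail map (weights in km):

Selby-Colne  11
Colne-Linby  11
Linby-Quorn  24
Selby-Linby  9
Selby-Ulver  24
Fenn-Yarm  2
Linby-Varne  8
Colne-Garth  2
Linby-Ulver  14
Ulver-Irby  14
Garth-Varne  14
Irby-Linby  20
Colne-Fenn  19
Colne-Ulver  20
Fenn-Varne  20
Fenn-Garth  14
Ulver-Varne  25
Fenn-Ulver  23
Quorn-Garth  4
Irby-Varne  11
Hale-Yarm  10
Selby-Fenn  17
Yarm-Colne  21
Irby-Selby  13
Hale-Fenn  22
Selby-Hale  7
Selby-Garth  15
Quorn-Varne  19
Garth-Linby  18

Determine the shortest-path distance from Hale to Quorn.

24 km

Compare a few routes:
Hale–Selby–Linby–Colne–Garth–Quorn: 7+9+11+2+4 = 33
Hale–Yarm–Fenn–Garth–Quorn: 10+2+14+4 = 30
Hale–Selby–Colne–Garth–Quorn: 7+11+2+4 = 24
Hale–Selby–Garth–Quorn: 7+15+4 = 26
Cheapest is Hale–Selby–Colne–Garth–Quorn at 24 km.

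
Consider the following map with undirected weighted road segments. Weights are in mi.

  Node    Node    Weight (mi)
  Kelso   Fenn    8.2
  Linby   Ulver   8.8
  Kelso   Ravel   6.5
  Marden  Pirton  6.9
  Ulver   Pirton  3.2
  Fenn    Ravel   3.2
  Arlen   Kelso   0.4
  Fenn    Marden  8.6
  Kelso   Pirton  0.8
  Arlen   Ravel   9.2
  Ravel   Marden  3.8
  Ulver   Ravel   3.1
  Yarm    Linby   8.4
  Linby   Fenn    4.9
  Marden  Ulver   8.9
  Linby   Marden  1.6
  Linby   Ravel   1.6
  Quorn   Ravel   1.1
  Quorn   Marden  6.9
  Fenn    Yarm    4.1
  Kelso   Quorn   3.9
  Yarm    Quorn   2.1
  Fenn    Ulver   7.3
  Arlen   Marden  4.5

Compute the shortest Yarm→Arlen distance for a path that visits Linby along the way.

10.9 mi

Shortest Yarm→Linby: Yarm–Quorn–Ravel–Linby = 4.8
Shortest Linby→Arlen: Linby–Marden–Arlen = 6.1
Total via Linby: 4.8 + 6.1 = 10.9 mi.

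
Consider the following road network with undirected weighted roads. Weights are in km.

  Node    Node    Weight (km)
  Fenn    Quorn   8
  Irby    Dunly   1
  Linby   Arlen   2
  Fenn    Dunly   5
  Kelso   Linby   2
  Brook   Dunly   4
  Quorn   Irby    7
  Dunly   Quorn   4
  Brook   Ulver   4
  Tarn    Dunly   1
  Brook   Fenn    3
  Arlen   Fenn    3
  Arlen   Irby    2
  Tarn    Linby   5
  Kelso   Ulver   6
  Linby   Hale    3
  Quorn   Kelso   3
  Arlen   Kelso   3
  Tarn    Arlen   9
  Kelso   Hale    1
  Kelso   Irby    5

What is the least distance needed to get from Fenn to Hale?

Running Dijkstra from Fenn:
Fenn: 0
Brook: 3  (via Fenn)
Arlen: 3  (via Fenn)
Irby: 5  (via Arlen)
Dunly: 5  (via Fenn)
Linby: 5  (via Arlen)
Kelso: 6  (via Arlen)
Tarn: 6  (via Dunly)
Ulver: 7  (via Brook)
Hale: 7  (via Kelso)
Shortest route: Fenn–Arlen–Kelso–Hale = 7 km.

7 km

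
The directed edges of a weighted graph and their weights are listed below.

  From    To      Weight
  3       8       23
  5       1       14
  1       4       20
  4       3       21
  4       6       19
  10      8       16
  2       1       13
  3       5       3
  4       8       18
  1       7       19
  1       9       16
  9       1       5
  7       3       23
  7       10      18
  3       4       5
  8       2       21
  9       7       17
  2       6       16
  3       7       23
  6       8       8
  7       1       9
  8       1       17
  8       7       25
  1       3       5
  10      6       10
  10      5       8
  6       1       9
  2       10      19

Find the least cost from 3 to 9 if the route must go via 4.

Shortest 3→4: 3–4 = 5
Best 4 to 9: 4–6–1–9 costing 44
Total via 4: 5 + 44 = 49.

49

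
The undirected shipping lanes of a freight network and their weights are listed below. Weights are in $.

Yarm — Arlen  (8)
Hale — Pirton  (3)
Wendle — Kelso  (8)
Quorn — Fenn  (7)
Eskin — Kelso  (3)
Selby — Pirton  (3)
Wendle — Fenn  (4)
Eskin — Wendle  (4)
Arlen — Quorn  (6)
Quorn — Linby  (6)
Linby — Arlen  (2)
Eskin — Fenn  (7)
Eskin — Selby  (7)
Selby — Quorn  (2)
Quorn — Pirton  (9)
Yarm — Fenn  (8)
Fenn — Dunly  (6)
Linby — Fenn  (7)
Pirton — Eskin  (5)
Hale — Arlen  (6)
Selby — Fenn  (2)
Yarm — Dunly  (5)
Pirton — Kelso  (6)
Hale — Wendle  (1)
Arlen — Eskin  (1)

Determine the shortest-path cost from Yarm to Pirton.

Enumerating some paths:
Yarm - Fenn - Selby - Pirton: 8+2+3 = 13
Yarm - Arlen - Eskin - Pirton: 8+1+5 = 14
Yarm - Dunly - Fenn - Selby - Pirton: 5+6+2+3 = 16
Cheapest is Yarm - Fenn - Selby - Pirton at $13.

$13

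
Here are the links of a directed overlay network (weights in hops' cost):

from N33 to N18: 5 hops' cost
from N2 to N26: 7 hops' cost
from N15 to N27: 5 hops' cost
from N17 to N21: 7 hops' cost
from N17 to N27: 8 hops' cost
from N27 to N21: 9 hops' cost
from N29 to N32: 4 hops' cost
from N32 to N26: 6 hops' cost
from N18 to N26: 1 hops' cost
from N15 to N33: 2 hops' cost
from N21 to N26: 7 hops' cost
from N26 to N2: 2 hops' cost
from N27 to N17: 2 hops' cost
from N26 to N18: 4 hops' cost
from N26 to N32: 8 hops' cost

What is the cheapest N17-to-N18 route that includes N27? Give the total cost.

Best N17 to N27: N17–N27 costing 8
Best N27 to N18: N27–N21–N26–N18 costing 20
Total via N27: 8 + 20 = 28 hops' cost.

28 hops' cost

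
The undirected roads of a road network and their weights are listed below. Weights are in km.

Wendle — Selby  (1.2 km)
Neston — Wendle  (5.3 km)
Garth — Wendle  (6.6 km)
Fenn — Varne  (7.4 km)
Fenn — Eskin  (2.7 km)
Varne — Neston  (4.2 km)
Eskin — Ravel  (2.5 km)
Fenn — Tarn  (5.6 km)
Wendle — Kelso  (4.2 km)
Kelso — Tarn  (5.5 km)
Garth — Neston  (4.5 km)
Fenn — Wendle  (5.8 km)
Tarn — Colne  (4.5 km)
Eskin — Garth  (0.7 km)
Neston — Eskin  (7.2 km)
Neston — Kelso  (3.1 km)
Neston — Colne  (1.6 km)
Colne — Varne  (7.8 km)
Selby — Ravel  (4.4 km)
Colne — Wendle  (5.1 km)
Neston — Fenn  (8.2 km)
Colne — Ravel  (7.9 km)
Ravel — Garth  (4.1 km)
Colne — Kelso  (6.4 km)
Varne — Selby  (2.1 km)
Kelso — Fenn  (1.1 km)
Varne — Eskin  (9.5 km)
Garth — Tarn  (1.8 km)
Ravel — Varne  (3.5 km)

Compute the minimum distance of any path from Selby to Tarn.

9.4 km

Compare a few routes:
Selby–Ravel–Eskin–Garth–Tarn: 4.4+2.5+0.7+1.8 = 9.4
Selby–Wendle–Garth–Tarn: 1.2+6.6+1.8 = 9.6
Selby–Ravel–Garth–Tarn: 4.4+4.1+1.8 = 10.3
The minimum is 9.4 km via Selby–Ravel–Eskin–Garth–Tarn.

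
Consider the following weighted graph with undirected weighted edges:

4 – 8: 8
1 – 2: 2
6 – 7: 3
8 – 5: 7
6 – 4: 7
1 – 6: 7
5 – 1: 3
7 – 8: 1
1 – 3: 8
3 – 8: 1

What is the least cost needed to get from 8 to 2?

Compare a few routes:
8 - 5 - 1 - 2: 7+3+2 = 12
8 - 3 - 1 - 2: 1+8+2 = 11
The minimum is 11 via 8 - 3 - 1 - 2.

11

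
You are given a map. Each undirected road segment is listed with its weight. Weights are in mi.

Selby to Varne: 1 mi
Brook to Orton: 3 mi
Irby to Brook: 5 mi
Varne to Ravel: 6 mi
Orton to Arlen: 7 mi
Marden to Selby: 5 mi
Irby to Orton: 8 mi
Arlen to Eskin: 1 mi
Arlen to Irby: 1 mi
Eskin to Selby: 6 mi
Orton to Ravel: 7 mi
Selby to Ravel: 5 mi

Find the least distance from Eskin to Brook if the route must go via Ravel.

Shortest Eskin→Ravel: Eskin → Selby → Ravel = 11
Best Ravel to Brook: Ravel → Orton → Brook costing 10
Total via Ravel: 11 + 10 = 21 mi.

21 mi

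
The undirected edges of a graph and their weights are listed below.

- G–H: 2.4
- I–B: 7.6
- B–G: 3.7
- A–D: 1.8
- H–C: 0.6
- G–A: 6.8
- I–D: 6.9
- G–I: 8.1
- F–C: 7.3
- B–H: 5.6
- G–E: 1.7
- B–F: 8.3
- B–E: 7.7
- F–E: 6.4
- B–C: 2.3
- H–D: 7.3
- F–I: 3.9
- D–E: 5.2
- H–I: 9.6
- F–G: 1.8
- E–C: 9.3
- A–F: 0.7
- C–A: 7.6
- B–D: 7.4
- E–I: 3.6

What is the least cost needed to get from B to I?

7.6

Candidate routes:
B → G → E → I: 3.7+1.7+3.6 = 9
B → I: 7.6 = 7.6
The minimum is 7.6 via B → I.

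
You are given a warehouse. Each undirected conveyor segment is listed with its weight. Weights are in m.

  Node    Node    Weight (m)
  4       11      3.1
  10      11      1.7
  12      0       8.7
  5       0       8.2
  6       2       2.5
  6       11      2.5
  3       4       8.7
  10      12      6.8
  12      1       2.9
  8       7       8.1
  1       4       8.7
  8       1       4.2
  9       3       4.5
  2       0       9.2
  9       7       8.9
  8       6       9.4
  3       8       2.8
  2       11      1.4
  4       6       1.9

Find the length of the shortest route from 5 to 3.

Enumerating some paths:
5 → 0 → 12 → 1 → 8 → 3: 8.2+8.7+2.9+4.2+2.8 = 26.8
5 → 0 → 2 → 6 → 4 → 3: 8.2+9.2+2.5+1.9+8.7 = 30.5
Cheapest is 5 → 0 → 12 → 1 → 8 → 3 at 26.8 m.

26.8 m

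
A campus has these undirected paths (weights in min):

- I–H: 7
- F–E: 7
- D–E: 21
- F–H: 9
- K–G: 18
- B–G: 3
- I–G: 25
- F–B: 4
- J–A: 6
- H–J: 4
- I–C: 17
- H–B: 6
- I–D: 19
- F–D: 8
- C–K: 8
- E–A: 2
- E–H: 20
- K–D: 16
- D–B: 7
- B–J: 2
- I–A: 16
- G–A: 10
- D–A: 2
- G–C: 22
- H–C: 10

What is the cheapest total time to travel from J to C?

Settle nodes by increasing distance from J:
J: 0
B: 2  (via J)
H: 4  (via J)
G: 5  (via B)
A: 6  (via J)
F: 6  (via B)
D: 8  (via A)
E: 8  (via A)
I: 11  (via H)
C: 14  (via H)
Shortest route: J–H–C = 14 min.

14 min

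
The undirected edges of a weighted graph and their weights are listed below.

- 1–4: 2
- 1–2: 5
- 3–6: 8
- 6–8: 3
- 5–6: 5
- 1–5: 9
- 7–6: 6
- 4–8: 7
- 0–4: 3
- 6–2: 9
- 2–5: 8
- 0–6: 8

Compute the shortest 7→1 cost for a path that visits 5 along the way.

Best 7 to 5: 7 → 6 → 5 costing 11
Best 5 to 1: 5 → 1 costing 9
Total via 5: 11 + 9 = 20.

20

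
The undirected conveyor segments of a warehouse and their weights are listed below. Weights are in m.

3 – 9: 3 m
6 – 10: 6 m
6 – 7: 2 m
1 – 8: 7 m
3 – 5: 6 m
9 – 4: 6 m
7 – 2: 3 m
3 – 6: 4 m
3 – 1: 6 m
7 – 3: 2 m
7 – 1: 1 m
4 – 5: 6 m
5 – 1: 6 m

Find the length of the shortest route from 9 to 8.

13 m

Shortest distances from 9:
9: 0
3: 3  (via 9)
7: 5  (via 3)
1: 6  (via 7)
4: 6  (via 9)
6: 7  (via 3)
2: 8  (via 7)
5: 9  (via 3)
8: 13  (via 1)
Shortest route: 9–3–7–1–8 = 13 m.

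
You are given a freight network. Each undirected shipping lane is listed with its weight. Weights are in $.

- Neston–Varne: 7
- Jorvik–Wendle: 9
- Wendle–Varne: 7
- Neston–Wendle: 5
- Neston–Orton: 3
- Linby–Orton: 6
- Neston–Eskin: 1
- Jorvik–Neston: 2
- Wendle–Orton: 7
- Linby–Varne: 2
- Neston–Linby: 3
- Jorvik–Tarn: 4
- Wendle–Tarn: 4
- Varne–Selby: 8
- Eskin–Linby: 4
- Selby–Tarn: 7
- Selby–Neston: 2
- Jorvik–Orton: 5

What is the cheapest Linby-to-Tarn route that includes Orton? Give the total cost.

Shortest Linby→Orton: Linby → Orton = 6
Shortest Orton→Tarn: Orton → Jorvik → Tarn = 9
Total via Orton: 6 + 9 = $15.

$15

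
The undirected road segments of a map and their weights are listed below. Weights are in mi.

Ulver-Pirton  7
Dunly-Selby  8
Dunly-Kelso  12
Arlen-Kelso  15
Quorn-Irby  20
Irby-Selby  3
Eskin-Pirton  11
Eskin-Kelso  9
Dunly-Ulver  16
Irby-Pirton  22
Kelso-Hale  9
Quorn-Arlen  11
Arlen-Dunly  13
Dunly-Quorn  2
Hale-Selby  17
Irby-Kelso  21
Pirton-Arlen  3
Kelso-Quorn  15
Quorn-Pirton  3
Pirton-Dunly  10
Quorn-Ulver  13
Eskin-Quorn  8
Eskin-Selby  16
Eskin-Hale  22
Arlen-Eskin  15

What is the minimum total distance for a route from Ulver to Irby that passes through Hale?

Best Ulver to Hale: Ulver–Pirton–Quorn–Dunly–Kelso–Hale costing 33
Shortest Hale→Irby: Hale–Selby–Irby = 20
Total via Hale: 33 + 20 = 53 mi.

53 mi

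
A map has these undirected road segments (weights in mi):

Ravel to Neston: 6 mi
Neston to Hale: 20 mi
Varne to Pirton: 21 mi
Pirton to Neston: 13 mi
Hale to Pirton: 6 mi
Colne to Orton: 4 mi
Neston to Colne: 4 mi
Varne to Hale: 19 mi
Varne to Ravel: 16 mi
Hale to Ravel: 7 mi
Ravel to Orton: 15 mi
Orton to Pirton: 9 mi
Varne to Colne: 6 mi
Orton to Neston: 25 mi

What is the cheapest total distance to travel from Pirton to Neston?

Enumerating some paths:
Pirton–Neston: 13 = 13
Pirton–Hale–Ravel–Neston: 6+7+6 = 19
Pirton–Hale–Neston: 6+20 = 26
Pirton–Orton–Colne–Neston: 9+4+4 = 17
Cheapest is Pirton–Neston at 13 mi.

13 mi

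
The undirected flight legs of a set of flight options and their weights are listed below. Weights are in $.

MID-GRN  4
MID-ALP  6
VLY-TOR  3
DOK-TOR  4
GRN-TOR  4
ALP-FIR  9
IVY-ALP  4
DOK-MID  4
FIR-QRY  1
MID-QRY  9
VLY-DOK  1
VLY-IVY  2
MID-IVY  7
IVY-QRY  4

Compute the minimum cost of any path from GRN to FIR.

Running Dijkstra from GRN:
GRN: 0
TOR: 4  (via GRN)
MID: 4  (via GRN)
VLY: 7  (via TOR)
DOK: 8  (via TOR)
IVY: 9  (via VLY)
ALP: 10  (via MID)
QRY: 13  (via MID)
FIR: 14  (via QRY)
Shortest route: GRN → MID → QRY → FIR = $14.

$14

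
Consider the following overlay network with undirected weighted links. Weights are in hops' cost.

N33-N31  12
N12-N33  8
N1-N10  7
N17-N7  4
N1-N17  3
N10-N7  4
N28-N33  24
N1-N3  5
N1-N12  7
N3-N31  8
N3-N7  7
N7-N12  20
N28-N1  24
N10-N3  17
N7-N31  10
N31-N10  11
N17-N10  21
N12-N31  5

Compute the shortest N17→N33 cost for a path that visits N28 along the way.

51 hops' cost

Shortest N17→N28: N17–N1–N28 = 27
Best N28 to N33: N28–N33 costing 24
Total via N28: 27 + 24 = 51 hops' cost.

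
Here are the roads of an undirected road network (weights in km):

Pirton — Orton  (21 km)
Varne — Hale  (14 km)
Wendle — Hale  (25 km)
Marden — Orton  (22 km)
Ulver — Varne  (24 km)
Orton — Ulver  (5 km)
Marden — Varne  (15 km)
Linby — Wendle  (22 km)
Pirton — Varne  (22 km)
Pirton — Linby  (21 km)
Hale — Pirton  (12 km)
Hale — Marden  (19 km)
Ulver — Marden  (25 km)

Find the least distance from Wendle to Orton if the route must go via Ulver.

Shortest Wendle→Ulver: Wendle–Hale–Varne–Ulver = 63
Best Ulver to Orton: Ulver–Orton costing 5
Total via Ulver: 63 + 5 = 68 km.

68 km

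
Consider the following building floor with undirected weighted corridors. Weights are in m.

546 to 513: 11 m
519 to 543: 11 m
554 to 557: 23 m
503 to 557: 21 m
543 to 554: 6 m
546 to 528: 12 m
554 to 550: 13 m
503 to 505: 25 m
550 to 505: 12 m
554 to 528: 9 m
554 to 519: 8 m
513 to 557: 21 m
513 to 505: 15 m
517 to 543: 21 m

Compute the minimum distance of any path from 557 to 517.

Settle nodes by increasing distance from 557:
557: 0
503: 21  (via 557)
513: 21  (via 557)
554: 23  (via 557)
543: 29  (via 554)
519: 31  (via 554)
528: 32  (via 554)
546: 32  (via 513)
505: 36  (via 513)
550: 36  (via 554)
517: 50  (via 543)
Shortest route: 557 → 554 → 543 → 517 = 50 m.

50 m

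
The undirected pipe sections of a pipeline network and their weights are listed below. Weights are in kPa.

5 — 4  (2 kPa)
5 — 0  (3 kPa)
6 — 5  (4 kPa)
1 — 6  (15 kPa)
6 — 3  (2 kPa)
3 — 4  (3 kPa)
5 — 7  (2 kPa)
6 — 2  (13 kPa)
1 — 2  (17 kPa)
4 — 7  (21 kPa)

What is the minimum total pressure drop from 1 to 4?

Shortest distances from 1:
1: 0
6: 15  (via 1)
2: 17  (via 1)
3: 17  (via 6)
5: 19  (via 6)
4: 20  (via 3)
Shortest route: 1–6–3–4 = 20 kPa.

20 kPa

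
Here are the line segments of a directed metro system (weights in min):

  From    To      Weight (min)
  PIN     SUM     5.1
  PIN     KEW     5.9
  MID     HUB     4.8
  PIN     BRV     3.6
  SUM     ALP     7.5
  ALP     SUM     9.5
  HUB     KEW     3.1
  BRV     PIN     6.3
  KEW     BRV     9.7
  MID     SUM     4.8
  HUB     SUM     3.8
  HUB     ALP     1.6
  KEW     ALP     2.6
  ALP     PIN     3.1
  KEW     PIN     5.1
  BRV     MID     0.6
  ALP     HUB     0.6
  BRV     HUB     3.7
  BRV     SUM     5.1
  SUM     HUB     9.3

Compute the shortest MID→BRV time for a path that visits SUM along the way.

19 min

Shortest MID→SUM: MID–SUM = 4.8
Best SUM to BRV: SUM–ALP–PIN–BRV costing 14.2
Total via SUM: 4.8 + 14.2 = 19 min.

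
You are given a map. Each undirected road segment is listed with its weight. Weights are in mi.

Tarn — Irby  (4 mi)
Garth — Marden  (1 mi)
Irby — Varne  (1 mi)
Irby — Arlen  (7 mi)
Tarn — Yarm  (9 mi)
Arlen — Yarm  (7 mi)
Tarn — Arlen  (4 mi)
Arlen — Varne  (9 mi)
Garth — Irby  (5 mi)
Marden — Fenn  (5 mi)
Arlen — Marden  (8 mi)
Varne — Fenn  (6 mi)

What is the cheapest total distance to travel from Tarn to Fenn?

11 mi

Candidate routes:
Tarn - Arlen - Irby - Varne - Fenn: 4+7+1+6 = 18
Tarn - Irby - Garth - Marden - Fenn: 4+5+1+5 = 15
Tarn - Arlen - Marden - Fenn: 4+8+5 = 17
Tarn - Irby - Varne - Fenn: 4+1+6 = 11
Cheapest is Tarn - Irby - Varne - Fenn at 11 mi.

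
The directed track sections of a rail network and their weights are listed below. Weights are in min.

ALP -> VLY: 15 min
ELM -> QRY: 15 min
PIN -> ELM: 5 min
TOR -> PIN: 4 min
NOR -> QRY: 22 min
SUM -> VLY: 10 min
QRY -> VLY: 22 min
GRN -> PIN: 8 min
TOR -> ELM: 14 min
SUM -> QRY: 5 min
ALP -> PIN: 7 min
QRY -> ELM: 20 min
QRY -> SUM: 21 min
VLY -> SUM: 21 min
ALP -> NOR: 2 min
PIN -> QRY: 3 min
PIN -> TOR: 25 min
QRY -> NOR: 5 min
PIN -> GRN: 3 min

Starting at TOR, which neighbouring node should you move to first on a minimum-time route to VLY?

Compare a few routes:
TOR → PIN → QRY → SUM → VLY: 4+3+21+10 = 38
TOR → PIN → QRY → VLY: 4+3+22 = 29
The minimum is 29 min via TOR → PIN → QRY → VLY.
So from TOR the first move is to PIN.

PIN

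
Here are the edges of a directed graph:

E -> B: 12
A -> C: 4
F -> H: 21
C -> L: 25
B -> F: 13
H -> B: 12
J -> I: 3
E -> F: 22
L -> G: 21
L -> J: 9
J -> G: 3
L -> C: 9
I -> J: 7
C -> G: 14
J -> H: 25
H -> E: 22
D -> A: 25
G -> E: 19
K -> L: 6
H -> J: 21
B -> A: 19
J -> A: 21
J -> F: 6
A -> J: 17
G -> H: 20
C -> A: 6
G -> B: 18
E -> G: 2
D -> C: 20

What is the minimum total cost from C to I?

26

Shortest distances from C:
C: 0
A: 6  (via C)
G: 14  (via C)
J: 23  (via A)
L: 25  (via C)
I: 26  (via J)
Shortest route: C → A → J → I = 26.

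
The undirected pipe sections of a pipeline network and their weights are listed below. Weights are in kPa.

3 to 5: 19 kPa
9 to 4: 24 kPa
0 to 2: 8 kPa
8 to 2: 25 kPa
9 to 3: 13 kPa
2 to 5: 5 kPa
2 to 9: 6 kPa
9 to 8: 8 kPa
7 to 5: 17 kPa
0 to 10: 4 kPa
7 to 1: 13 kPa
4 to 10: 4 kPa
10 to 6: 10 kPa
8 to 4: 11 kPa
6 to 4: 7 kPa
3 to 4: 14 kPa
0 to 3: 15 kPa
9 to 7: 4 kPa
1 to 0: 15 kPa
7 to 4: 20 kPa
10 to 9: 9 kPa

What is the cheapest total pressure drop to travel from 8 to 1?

Enumerating some paths:
8–4–10–0–1: 11+4+4+15 = 34
8–9–7–1: 8+4+13 = 25
Cheapest is 8–9–7–1 at 25 kPa.

25 kPa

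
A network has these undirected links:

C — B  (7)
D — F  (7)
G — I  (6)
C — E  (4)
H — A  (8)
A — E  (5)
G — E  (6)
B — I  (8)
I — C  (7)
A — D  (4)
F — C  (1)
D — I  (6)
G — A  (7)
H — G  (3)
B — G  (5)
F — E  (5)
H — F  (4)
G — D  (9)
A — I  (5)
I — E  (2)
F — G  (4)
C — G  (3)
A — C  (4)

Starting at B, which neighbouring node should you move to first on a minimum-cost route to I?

Candidate routes:
B - I: 8 = 8
B - G - I: 5+6 = 11
B - G - E - I: 5+6+2 = 13
B - C - E - I: 7+4+2 = 13
Cheapest is B - I at 8.
So from B the first move is to I.

I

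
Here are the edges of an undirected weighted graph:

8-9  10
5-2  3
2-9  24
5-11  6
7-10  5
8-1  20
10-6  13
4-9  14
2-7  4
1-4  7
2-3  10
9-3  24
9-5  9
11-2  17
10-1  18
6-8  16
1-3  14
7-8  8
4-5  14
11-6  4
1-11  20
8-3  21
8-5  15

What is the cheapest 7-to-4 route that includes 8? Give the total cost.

Shortest 7→8: 7 → 8 = 8
Shortest 8→4: 8 → 9 → 4 = 24
Total via 8: 8 + 24 = 32.

32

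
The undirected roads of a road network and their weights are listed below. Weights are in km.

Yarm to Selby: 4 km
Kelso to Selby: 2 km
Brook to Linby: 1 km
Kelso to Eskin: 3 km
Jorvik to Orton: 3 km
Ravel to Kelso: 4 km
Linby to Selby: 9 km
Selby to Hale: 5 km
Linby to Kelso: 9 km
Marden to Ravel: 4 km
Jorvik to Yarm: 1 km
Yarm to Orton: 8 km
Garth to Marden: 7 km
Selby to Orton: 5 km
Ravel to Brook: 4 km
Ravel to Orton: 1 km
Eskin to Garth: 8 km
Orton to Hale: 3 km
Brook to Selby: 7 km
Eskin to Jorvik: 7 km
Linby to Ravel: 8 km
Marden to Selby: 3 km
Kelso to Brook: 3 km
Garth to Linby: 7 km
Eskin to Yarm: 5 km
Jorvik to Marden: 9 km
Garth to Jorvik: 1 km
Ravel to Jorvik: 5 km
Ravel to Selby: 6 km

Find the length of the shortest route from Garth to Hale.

Candidate routes:
Garth → Jorvik → Orton → Hale: 1+3+3 = 7
Garth → Jorvik → Ravel → Orton → Hale: 1+5+1+3 = 10
The minimum is 7 km via Garth → Jorvik → Orton → Hale.

7 km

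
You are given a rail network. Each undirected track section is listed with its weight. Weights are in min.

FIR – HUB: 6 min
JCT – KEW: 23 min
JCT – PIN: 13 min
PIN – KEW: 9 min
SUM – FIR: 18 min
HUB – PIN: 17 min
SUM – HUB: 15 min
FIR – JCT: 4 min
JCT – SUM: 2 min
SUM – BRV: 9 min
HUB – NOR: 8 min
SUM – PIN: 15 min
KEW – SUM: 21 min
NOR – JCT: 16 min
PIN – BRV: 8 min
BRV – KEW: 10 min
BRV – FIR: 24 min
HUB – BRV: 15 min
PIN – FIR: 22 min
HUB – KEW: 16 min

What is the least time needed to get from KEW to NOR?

24 min

Running Dijkstra from KEW:
KEW: 0
PIN: 9  (via KEW)
BRV: 10  (via KEW)
HUB: 16  (via KEW)
SUM: 19  (via BRV)
JCT: 21  (via SUM)
FIR: 22  (via HUB)
NOR: 24  (via HUB)
Shortest route: KEW → HUB → NOR = 24 min.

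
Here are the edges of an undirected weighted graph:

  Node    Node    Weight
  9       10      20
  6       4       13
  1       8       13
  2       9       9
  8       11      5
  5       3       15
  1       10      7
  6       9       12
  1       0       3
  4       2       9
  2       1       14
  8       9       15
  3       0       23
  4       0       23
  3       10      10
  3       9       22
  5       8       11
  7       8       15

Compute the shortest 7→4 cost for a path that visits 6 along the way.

Shortest 7→6: 7–8–9–6 = 42
Shortest 6→4: 6–4 = 13
Total via 6: 42 + 13 = 55.

55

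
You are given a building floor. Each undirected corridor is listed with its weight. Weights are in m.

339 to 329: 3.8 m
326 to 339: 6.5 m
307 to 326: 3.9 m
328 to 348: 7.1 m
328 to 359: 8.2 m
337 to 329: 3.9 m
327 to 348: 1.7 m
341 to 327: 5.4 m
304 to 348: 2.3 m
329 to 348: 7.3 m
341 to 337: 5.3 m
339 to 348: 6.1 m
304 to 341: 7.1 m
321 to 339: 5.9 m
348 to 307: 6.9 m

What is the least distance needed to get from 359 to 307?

22.2 m

Shortest distances from 359:
359: 0
328: 8.2  (via 359)
348: 15.3  (via 328)
327: 17  (via 348)
304: 17.6  (via 348)
339: 21.4  (via 348)
307: 22.2  (via 348)
Shortest route: 359 → 328 → 348 → 307 = 22.2 m.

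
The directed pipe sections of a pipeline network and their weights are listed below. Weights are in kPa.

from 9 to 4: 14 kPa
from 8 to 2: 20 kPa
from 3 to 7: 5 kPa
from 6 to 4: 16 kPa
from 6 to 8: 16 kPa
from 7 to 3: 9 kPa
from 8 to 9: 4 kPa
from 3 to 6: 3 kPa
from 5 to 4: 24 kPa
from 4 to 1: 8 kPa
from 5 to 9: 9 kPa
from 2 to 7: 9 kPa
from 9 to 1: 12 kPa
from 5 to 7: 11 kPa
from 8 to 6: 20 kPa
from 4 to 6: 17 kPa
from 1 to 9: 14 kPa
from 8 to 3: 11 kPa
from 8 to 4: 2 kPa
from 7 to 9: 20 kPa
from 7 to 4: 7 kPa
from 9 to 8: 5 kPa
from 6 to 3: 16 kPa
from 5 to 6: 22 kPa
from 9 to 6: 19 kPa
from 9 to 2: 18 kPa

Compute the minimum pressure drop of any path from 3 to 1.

Compare a few routes:
3–6–8–4–1: 3+16+2+8 = 29
3–7–4–1: 5+7+8 = 20
3–6–4–1: 3+16+8 = 27
3–6–8–9–1: 3+16+4+12 = 35
Cheapest is 3–7–4–1 at 20 kPa.

20 kPa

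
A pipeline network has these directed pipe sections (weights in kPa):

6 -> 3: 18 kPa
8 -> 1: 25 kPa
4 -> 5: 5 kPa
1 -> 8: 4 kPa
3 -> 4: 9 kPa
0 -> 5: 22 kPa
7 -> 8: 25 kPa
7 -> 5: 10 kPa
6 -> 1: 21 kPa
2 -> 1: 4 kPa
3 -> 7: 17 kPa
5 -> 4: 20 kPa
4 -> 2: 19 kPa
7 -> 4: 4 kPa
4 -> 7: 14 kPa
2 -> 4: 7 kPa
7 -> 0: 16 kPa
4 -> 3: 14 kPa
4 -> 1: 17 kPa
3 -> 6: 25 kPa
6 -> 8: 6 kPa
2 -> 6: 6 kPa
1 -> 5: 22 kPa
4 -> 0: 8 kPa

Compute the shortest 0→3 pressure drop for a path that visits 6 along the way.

Best 0 to 6: 0–5–4–2–6 costing 67
Shortest 6→3: 6–3 = 18
Total via 6: 67 + 18 = 85 kPa.

85 kPa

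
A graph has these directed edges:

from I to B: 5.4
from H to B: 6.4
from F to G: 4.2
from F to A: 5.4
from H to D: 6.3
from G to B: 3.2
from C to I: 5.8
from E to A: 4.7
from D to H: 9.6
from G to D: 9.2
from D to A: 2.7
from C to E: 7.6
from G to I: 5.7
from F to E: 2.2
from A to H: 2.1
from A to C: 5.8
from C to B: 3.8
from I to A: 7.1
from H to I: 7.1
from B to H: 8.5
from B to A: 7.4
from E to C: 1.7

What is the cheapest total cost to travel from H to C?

Settle nodes by increasing distance from H:
H: 0
D: 6.3  (via H)
B: 6.4  (via H)
I: 7.1  (via H)
A: 9  (via D)
C: 14.8  (via A)
Shortest route: H → D → A → C = 14.8.

14.8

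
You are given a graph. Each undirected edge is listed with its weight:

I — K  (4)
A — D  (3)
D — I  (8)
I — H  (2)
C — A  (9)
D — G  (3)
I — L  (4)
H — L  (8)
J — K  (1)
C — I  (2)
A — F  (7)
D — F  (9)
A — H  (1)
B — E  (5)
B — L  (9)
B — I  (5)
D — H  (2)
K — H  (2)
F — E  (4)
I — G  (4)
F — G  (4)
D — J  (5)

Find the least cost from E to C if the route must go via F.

14

Best E to F: E → F costing 4
Shortest F→C: F → G → I → C = 10
Total via F: 4 + 10 = 14.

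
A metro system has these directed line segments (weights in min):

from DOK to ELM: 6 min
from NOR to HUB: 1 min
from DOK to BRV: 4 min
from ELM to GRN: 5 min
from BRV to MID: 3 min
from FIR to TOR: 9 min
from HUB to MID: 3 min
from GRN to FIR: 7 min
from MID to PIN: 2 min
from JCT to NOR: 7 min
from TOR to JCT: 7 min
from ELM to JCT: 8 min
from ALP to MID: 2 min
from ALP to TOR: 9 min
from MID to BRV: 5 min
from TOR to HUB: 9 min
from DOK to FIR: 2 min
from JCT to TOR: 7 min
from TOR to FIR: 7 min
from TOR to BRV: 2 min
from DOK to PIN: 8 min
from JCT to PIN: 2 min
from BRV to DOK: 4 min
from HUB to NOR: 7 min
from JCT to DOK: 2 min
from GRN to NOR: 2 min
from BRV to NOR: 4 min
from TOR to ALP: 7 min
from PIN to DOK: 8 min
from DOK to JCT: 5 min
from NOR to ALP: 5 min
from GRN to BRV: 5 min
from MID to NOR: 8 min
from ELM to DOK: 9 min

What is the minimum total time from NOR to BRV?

Candidate routes:
NOR → ALP → MID → BRV: 5+2+5 = 12
NOR → HUB → MID → BRV: 1+3+5 = 9
Cheapest is NOR → HUB → MID → BRV at 9 min.

9 min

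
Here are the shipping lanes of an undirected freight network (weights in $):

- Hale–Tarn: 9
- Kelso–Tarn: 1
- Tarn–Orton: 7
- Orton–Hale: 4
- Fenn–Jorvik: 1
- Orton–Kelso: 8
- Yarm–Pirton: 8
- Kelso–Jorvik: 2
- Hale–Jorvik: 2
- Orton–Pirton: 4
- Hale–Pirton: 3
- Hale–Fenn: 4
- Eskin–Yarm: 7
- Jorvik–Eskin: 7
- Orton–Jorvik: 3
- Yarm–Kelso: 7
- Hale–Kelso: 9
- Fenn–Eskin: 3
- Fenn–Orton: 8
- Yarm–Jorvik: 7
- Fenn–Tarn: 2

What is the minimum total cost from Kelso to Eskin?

Candidate routes:
Kelso–Tarn–Fenn–Jorvik–Eskin: 1+2+1+7 = 11
Kelso–Tarn–Fenn–Eskin: 1+2+3 = 6
Kelso–Jorvik–Hale–Fenn–Eskin: 2+2+4+3 = 11
Kelso–Jorvik–Eskin: 2+7 = 9
The minimum is $6 via Kelso–Tarn–Fenn–Eskin.

$6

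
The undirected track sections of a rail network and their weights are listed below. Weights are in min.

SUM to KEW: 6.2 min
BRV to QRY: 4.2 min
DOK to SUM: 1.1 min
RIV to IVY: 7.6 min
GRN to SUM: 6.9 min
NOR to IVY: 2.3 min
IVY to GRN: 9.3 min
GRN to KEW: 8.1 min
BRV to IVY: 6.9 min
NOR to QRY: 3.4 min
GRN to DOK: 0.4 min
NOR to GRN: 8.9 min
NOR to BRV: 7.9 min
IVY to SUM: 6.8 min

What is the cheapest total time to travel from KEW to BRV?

Compare a few routes:
KEW - SUM - IVY - NOR - QRY - BRV: 6.2+6.8+2.3+3.4+4.2 = 22.9
KEW - SUM - IVY - BRV: 6.2+6.8+6.9 = 19.9
Cheapest is KEW - SUM - IVY - BRV at 19.9 min.

19.9 min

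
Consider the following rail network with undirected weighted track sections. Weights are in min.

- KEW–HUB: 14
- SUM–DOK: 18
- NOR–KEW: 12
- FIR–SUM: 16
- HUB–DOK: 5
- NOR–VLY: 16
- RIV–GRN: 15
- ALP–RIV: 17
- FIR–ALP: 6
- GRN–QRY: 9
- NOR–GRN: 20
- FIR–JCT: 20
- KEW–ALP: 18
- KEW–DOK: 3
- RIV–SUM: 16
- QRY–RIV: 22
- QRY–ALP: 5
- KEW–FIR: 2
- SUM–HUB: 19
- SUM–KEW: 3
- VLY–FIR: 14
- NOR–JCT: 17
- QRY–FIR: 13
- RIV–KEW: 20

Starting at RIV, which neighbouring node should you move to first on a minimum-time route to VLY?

Compare a few routes:
RIV → SUM → KEW → FIR → VLY: 16+3+2+14 = 35
RIV → ALP → FIR → VLY: 17+6+14 = 37
RIV → KEW → FIR → VLY: 20+2+14 = 36
Cheapest is RIV → SUM → KEW → FIR → VLY at 35 min.
So from RIV the first move is to SUM.

SUM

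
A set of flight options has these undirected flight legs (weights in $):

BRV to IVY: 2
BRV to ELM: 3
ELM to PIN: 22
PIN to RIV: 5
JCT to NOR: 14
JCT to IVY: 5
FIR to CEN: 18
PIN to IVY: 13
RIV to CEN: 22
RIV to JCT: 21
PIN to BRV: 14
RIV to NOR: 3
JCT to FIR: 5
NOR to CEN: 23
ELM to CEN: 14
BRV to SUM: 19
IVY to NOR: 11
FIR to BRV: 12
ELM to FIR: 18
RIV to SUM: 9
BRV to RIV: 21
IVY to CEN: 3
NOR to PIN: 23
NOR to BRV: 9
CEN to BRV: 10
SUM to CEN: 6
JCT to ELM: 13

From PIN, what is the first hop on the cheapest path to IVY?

Candidate routes:
PIN → IVY: 13 = 13
PIN → RIV → NOR → IVY: 5+3+11 = 19
PIN → BRV → IVY: 14+2 = 16
PIN → RIV → NOR → BRV → IVY: 5+3+9+2 = 19
The minimum is $13 via PIN → IVY.
So from PIN the first move is to IVY.

IVY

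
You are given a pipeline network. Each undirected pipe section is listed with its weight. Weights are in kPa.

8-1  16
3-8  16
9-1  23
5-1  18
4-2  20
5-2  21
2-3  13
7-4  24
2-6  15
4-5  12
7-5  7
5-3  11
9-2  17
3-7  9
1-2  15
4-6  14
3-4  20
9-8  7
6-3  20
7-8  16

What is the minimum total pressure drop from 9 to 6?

32 kPa

Shortest distances from 9:
9: 0
8: 7  (via 9)
2: 17  (via 9)
1: 23  (via 9)
3: 23  (via 8)
7: 23  (via 8)
5: 30  (via 7)
6: 32  (via 2)
Shortest route: 9–2–6 = 32 kPa.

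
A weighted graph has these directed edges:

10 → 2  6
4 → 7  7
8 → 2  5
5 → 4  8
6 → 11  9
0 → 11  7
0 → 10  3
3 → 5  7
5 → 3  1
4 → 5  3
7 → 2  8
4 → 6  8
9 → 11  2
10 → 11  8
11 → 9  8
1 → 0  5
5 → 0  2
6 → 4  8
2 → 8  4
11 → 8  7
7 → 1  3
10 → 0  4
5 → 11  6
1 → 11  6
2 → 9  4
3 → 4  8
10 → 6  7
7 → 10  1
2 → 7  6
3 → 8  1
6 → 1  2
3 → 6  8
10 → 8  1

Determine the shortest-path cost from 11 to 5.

Compare a few routes:
11 → 8 → 2 → 7 → 10 → 6 → 4 → 5: 7+5+6+1+7+8+3 = 37
11 → 8 → 2 → 7 → 1 → 0 → 10 → 6 → 4 → 5: 7+5+6+3+5+3+7+8+3 = 47
The minimum is 37 via 11 → 8 → 2 → 7 → 10 → 6 → 4 → 5.

37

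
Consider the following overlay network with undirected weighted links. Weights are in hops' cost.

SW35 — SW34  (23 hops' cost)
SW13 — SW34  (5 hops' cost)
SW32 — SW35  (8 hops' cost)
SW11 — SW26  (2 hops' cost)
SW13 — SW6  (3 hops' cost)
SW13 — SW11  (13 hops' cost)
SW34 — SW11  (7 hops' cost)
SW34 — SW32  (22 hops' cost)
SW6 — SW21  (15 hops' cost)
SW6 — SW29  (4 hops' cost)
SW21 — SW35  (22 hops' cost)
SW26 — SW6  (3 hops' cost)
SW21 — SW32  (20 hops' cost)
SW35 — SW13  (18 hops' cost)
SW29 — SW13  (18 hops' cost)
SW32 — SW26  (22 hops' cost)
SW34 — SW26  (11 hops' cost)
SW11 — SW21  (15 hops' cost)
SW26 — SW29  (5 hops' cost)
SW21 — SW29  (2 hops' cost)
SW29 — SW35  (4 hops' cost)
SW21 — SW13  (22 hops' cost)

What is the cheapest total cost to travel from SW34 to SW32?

Compare a few routes:
SW34 → SW13 → SW6 → SW29 → SW35 → SW32: 5+3+4+4+8 = 24
SW34 → SW32: 22 = 22
Cheapest is SW34 → SW32 at 22 hops' cost.

22 hops' cost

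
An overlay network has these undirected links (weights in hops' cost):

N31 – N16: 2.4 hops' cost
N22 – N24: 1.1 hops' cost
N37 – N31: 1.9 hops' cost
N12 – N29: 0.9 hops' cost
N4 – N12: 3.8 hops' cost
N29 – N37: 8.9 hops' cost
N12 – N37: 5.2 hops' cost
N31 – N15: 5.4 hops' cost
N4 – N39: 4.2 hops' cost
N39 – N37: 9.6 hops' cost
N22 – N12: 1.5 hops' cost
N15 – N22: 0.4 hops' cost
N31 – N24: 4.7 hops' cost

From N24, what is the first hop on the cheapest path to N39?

Candidate routes:
N24–N31–N37–N39: 4.7+1.9+9.6 = 16.2
N24–N22–N12–N37–N39: 1.1+1.5+5.2+9.6 = 17.4
N24–N22–N12–N4–N39: 1.1+1.5+3.8+4.2 = 10.6
N24–N22–N15–N31–N37–N39: 1.1+0.4+5.4+1.9+9.6 = 18.4
The minimum is 10.6 hops' cost via N24–N22–N12–N4–N39.
So from N24 the first move is to N22.

N22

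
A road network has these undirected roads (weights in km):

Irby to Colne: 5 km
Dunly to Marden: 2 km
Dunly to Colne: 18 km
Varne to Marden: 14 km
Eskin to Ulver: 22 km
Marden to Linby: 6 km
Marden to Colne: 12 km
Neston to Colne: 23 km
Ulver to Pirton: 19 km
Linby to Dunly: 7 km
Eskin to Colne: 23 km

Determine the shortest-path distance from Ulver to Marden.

Settle nodes by increasing distance from Ulver:
Ulver: 0
Pirton: 19  (via Ulver)
Eskin: 22  (via Ulver)
Colne: 45  (via Eskin)
Irby: 50  (via Colne)
Marden: 57  (via Colne)
Shortest route: Ulver–Eskin–Colne–Marden = 57 km.

57 km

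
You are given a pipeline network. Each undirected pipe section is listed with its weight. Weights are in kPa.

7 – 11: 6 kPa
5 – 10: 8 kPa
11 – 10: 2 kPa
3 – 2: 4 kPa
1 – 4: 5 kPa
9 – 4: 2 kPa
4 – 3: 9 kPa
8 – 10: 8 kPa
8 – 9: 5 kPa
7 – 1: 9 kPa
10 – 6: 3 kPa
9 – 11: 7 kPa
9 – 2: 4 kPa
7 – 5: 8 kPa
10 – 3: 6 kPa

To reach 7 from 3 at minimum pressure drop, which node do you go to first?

Candidate routes:
3 → 2 → 9 → 11 → 7: 4+4+7+6 = 21
3 → 10 → 11 → 7: 6+2+6 = 14
The minimum is 14 kPa via 3 → 10 → 11 → 7.
So from 3 the first move is to 10.

10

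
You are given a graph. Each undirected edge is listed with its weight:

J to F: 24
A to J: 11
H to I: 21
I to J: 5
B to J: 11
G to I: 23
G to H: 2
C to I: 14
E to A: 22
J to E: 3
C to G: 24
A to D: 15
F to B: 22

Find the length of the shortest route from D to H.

52

Compare a few routes:
D → A → J → I → H: 15+11+5+21 = 52
D → A → J → I → G → H: 15+11+5+23+2 = 56
D → A → E → J → I → H: 15+22+3+5+21 = 66
The minimum is 52 via D → A → J → I → H.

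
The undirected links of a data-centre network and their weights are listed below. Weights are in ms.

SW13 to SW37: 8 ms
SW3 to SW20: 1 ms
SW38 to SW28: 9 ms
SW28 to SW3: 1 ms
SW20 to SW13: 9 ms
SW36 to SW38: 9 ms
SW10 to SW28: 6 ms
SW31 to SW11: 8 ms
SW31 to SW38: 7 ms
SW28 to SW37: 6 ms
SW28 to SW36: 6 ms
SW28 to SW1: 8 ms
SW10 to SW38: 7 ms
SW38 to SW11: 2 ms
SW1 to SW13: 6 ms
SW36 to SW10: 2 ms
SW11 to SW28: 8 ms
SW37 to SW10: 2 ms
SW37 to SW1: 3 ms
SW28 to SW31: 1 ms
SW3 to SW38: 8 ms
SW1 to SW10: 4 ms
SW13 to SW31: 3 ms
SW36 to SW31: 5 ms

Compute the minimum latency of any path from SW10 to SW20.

Settle nodes by increasing distance from SW10:
SW10: 0
SW36: 2  (via SW10)
SW37: 2  (via SW10)
SW1: 4  (via SW10)
SW28: 6  (via SW10)
SW3: 7  (via SW28)
SW38: 7  (via SW10)
SW31: 7  (via SW36)
SW20: 8  (via SW3)
Shortest route: SW10 → SW28 → SW3 → SW20 = 8 ms.

8 ms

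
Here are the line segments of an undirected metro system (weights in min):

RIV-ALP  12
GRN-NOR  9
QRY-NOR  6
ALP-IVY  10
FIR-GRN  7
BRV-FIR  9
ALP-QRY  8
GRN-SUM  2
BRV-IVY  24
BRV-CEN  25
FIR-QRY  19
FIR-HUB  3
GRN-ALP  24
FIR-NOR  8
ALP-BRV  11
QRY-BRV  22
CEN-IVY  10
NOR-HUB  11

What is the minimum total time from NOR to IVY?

Compare a few routes:
NOR–FIR–BRV–ALP–IVY: 8+9+11+10 = 38
NOR–FIR–BRV–IVY: 8+9+24 = 41
NOR–QRY–ALP–IVY: 6+8+10 = 24
The minimum is 24 min via NOR–QRY–ALP–IVY.

24 min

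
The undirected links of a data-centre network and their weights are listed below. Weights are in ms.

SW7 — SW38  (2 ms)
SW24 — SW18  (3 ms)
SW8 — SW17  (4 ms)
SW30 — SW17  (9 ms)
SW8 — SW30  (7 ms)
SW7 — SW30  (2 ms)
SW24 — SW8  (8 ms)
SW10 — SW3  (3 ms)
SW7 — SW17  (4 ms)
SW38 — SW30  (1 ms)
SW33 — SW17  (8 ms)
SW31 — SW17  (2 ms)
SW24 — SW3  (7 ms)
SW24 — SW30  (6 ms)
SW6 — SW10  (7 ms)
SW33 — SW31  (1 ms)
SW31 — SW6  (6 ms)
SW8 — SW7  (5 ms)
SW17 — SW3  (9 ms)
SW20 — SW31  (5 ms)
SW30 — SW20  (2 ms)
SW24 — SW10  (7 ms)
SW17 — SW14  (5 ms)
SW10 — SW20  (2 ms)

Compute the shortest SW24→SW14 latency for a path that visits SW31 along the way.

20 ms

Shortest SW24→SW31: SW24–SW30–SW20–SW31 = 13
Best SW31 to SW14: SW31–SW17–SW14 costing 7
Total via SW31: 13 + 7 = 20 ms.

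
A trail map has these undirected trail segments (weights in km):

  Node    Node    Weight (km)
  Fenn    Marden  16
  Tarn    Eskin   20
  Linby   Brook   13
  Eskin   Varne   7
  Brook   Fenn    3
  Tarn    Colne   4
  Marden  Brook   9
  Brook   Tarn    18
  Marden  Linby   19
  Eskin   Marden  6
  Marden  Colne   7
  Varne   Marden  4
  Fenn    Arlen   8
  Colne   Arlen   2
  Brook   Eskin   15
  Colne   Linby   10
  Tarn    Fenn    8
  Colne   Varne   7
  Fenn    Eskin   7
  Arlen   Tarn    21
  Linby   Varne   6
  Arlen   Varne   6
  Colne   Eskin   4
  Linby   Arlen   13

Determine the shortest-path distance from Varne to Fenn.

Compare a few routes:
Varne - Arlen - Fenn: 6+8 = 14
Varne - Marden - Eskin - Fenn: 4+6+7 = 17
Varne - Marden - Brook - Fenn: 4+9+3 = 16
Varne - Colne - Arlen - Fenn: 7+2+8 = 17
Cheapest is Varne - Arlen - Fenn at 14 km.

14 km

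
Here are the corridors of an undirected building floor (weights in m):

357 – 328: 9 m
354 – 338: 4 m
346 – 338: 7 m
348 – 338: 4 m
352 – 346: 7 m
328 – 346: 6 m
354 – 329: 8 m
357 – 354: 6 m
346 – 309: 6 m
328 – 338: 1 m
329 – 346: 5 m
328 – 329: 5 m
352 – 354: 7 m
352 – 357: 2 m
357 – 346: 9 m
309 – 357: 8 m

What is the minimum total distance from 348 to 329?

10 m

Settle nodes by increasing distance from 348:
348: 0
338: 4  (via 348)
328: 5  (via 338)
354: 8  (via 338)
329: 10  (via 328)
Shortest route: 348–338–328–329 = 10 m.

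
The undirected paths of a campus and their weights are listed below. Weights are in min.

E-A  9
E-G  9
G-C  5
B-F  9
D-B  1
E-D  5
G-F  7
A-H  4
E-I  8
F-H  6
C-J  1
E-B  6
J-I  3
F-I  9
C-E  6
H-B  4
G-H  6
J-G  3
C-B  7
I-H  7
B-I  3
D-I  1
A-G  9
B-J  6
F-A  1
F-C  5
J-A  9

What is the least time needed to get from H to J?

Running Dijkstra from H:
H: 0
A: 4  (via H)
B: 4  (via H)
D: 5  (via B)
F: 5  (via A)
G: 6  (via H)
I: 6  (via D)
J: 9  (via G)
Shortest route: H → G → J = 9 min.

9 min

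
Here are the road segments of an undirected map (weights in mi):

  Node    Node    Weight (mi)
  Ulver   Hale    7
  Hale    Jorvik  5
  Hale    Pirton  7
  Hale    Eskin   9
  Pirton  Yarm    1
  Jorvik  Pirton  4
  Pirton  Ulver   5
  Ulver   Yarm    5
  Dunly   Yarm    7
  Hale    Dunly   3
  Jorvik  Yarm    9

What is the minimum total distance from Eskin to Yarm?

17 mi

Shortest distances from Eskin:
Eskin: 0
Hale: 9  (via Eskin)
Dunly: 12  (via Hale)
Jorvik: 14  (via Hale)
Ulver: 16  (via Hale)
Pirton: 16  (via Hale)
Yarm: 17  (via Pirton)
Shortest route: Eskin–Hale–Pirton–Yarm = 17 mi.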